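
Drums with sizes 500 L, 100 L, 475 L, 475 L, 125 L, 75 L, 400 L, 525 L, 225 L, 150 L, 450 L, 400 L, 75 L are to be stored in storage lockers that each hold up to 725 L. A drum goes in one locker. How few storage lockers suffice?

7

Total = 525 + 500 + 475 + 475 + 450 + 400 + 400 + 225 + 150 + 125 + 100 + 75 + 75 = 3975 L.
Lower bound: ⌈3975/725⌉ = 6 storage lockers.
Also, 7 drums each exceed 725/2 L, and no two of those can share a locker, so at least 7 storage lockers are needed.
A packing using 7 storage lockers:
  locker 1: 525 + 150 = 675
  locker 2: 500 + 225 = 725
  locker 3: 475 + 125 + 100 = 700
  locker 4: 475 + 75 + 75 = 625
  locker 5: 450 = 450
  locker 6: 400 = 400
  locker 7: 400 = 400
This matches the lower bound, so 7 is optimal.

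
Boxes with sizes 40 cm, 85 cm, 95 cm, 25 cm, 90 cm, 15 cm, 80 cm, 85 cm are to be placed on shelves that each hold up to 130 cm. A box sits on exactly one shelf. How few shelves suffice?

Total = 95 + 90 + 85 + 85 + 80 + 40 + 25 + 15 = 515 cm.
Lower bound: ⌈515/130⌉ = 4 shelves.
Also, 5 boxes each exceed 65 cm, and no two of those can share a shelf, so at least 5 shelves are needed.
A packing using 5 shelves:
  shelf 1: 95 + 25 = 120
  shelf 2: 90 + 40 = 130
  shelf 3: 85 + 15 = 100
  shelf 4: 85 = 85
  shelf 5: 80 = 80
This matches the lower bound, so 5 is optimal.

5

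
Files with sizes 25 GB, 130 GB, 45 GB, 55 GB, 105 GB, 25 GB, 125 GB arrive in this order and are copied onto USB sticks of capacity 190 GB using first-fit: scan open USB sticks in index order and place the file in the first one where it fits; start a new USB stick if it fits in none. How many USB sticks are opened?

  25 → USB stick 1 (new)  [load 25/190]
  130 → USB stick 1  [load 155/190]
  45 → USB stick 2 (new)  [load 45/190]
  55 → USB stick 2  [load 100/190]
  105 → USB stick 3 (new)  [load 105/190]
  25 → USB stick 1  [load 180/190]
  125 → USB stick 4 (new)  [load 125/190]
4 USB sticks opened.

4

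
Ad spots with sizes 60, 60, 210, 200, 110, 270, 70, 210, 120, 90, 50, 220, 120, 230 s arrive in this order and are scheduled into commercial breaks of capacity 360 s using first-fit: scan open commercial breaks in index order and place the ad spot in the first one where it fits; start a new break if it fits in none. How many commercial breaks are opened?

  60 → break 1 (new)  [load 60/360]
  60 → break 1  [load 120/360]
  210 → break 1  [load 330/360]
  200 → break 2 (new)  [load 200/360]
  110 → break 2  [load 310/360]
  270 → break 3 (new)  [load 270/360]
  70 → break 3  [load 340/360]
  210 → break 4 (new)  [load 210/360]
  120 → break 4  [load 330/360]
  90 → break 5 (new)  [load 90/360]
  50 → break 2  [load 360/360]
  220 → break 5  [load 310/360]
  120 → break 6 (new)  [load 120/360]
  230 → break 6  [load 350/360]
6 commercial breaks opened.

6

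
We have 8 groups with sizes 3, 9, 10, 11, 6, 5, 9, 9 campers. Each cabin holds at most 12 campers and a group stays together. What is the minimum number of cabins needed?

6

Total = 11 + 10 + 9 + 9 + 9 + 6 + 5 + 3 = 62 campers.
Lower bound: ⌈62/12⌉ = 6 cabins.
A packing using 6 cabins:
  cabin 1: 11 = 11
  cabin 2: 10 = 10
  cabin 3: 9 + 3 = 12
  cabin 4: 9 = 9
  cabin 5: 9 = 9
  cabin 6: 6 + 5 = 11
This matches the lower bound, so 6 is optimal.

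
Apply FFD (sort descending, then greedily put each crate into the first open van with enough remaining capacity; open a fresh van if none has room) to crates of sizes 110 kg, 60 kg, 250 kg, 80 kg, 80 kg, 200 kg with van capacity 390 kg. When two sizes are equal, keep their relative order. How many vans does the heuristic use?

3

Sorted descending: 250, 200, 110, 80, 80, 60.
  250 → van 1 (new)  [load 250/390]
  200 → van 2 (new)  [load 200/390]
  110 → van 1  [load 360/390]
  80 → van 2  [load 280/390]
  80 → van 2  [load 360/390]
  60 → van 3 (new)  [load 60/390]
3 vans opened.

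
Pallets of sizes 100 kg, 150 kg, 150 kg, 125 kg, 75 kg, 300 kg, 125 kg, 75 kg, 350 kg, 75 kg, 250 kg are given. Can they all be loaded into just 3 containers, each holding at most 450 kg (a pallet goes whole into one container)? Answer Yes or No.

No

Total = 1775 kg; ⌈1775/450⌉ = 4.
At least 4 containers are required, but only 3 are allowed.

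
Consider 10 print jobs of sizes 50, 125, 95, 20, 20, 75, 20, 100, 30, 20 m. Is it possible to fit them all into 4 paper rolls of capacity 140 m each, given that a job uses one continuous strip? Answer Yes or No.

Total = 555 m; ⌈555/140⌉ = 4.
The bound of 4 does not rule out 4, but exhaustive search shows no assignment into 4 paper rolls of capacity 140 m exists — the minimum is 5.

No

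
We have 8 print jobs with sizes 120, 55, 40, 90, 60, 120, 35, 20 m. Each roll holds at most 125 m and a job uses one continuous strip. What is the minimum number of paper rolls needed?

Total = 120 + 120 + 90 + 60 + 55 + 40 + 35 + 20 = 540 m.
Lower bound: ⌈540/125⌉ = 5 paper rolls.
A packing using 5 paper rolls:
  roll 1: 120 = 120
  roll 2: 120 = 120
  roll 3: 90 + 35 = 125
  roll 4: 60 + 55 = 115
  roll 5: 40 + 20 = 60
This matches the lower bound, so 5 is optimal.

5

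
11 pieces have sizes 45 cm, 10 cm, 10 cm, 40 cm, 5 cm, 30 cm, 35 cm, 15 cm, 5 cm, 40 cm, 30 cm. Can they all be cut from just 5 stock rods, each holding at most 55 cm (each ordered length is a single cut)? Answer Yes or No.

Total = 265 cm; ⌈265/55⌉ = 5.
6 pieces each exceed half the capacity and cannot share a stock rod, forcing at least 6 stock rods.
At least 6 stock rods are required, but only 5 are allowed.

No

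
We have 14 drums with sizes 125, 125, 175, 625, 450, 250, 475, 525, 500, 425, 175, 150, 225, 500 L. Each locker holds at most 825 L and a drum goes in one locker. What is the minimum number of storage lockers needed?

7

Total = 625 + 525 + 500 + 500 + 475 + 450 + 425 + 250 + 225 + 175 + 175 + 150 + 125 + 125 = 4725 L.
Lower bound: ⌈4725/825⌉ = 6 storage lockers.
Also, 7 drums each exceed 825/2 L, and no two of those can share a locker, so at least 7 storage lockers are needed.
A packing using 7 storage lockers:
  locker 1: 625 + 175 = 800
  locker 2: 525 + 250 = 775
  locker 3: 500 + 225 = 725
  locker 4: 500 + 175 + 150 = 825
  locker 5: 475 + 125 + 125 = 725
  locker 6: 450 = 450
  locker 7: 425 = 425
This matches the lower bound, so 7 is optimal.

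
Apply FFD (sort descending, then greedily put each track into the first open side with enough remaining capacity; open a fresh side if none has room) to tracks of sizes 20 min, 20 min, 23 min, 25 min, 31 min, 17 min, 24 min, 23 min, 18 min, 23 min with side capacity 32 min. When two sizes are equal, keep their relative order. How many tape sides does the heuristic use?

Sorted descending: 31, 25, 24, 23, 23, 23, 20, 20, 18, 17.
  31 → side 1 (new)  [load 31/32]
  25 → side 2 (new)  [load 25/32]
  24 → side 3 (new)  [load 24/32]
  23 → side 4 (new)  [load 23/32]
  23 → side 5 (new)  [load 23/32]
  23 → side 6 (new)  [load 23/32]
  20 → side 7 (new)  [load 20/32]
  20 → side 8 (new)  [load 20/32]
  18 → side 9 (new)  [load 18/32]
  17 → side 10 (new)  [load 17/32]
10 tape sides opened.

10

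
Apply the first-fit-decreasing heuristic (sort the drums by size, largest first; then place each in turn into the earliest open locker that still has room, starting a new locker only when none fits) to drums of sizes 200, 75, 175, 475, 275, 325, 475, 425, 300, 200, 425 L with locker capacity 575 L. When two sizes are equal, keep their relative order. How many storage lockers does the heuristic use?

7

Sorted descending: 475, 475, 425, 425, 325, 300, 275, 200, 200, 175, 75.
  475 → locker 1 (new)  [load 475/575]
  475 → locker 2 (new)  [load 475/575]
  425 → locker 3 (new)  [load 425/575]
  425 → locker 4 (new)  [load 425/575]
  325 → locker 5 (new)  [load 325/575]
  300 → locker 6 (new)  [load 300/575]
  275 → locker 6  [load 575/575]
  200 → locker 5  [load 525/575]
  200 → locker 7 (new)  [load 200/575]
  175 → locker 7  [load 375/575]
  75 → locker 1  [load 550/575]
7 storage lockers opened.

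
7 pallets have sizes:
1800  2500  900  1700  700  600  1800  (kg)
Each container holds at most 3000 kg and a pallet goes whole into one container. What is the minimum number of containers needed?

4

Total = 2500 + 1800 + 1800 + 1700 + 900 + 700 + 600 = 10000 kg.
Lower bound: ⌈10000/3000⌉ = 4 containers.
A packing using 4 containers:
  container 1: 2500 = 2500
  container 2: 1800 + 900 = 2700
  container 3: 1800 + 700 = 2500
  container 4: 1700 + 600 = 2300
This matches the lower bound, so 4 is optimal.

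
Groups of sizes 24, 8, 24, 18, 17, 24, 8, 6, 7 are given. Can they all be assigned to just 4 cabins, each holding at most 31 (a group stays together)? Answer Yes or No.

No

Total = 136; ⌈136/31⌉ = 5.
At least 5 cabins are required, but only 4 are allowed.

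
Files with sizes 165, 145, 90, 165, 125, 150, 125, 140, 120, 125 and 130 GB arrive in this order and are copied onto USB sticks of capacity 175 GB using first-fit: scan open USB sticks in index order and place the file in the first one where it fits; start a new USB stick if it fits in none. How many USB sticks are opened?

11

  165 → USB stick 1 (new)  [load 165/175]
  145 → USB stick 2 (new)  [load 145/175]
  90 → USB stick 3 (new)  [load 90/175]
  165 → USB stick 4 (new)  [load 165/175]
  125 → USB stick 5 (new)  [load 125/175]
  150 → USB stick 6 (new)  [load 150/175]
  125 → USB stick 7 (new)  [load 125/175]
  140 → USB stick 8 (new)  [load 140/175]
  120 → USB stick 9 (new)  [load 120/175]
  125 → USB stick 10 (new)  [load 125/175]
  130 → USB stick 11 (new)  [load 130/175]
11 USB sticks opened.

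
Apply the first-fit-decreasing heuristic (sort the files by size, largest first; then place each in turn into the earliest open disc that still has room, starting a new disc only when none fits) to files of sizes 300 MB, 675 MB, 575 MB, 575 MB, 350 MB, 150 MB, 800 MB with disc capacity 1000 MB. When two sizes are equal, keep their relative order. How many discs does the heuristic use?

Sorted descending: 800, 675, 575, 575, 350, 300, 150.
  800 → disc 1 (new)  [load 800/1000]
  675 → disc 2 (new)  [load 675/1000]
  575 → disc 3 (new)  [load 575/1000]
  575 → disc 4 (new)  [load 575/1000]
  350 → disc 3  [load 925/1000]
  300 → disc 2  [load 975/1000]
  150 → disc 1  [load 950/1000]
4 discs opened.

4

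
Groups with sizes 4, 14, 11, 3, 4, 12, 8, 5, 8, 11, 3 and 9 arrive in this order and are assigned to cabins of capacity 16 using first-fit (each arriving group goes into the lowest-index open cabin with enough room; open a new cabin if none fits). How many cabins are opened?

  4 → cabin 1 (new)  [load 4/16]
  14 → cabin 2 (new)  [load 14/16]
  11 → cabin 1  [load 15/16]
  3 → cabin 3 (new)  [load 3/16]
  4 → cabin 3  [load 7/16]
  12 → cabin 4 (new)  [load 12/16]
  8 → cabin 3  [load 15/16]
  5 → cabin 5 (new)  [load 5/16]
  8 → cabin 5  [load 13/16]
  11 → cabin 6 (new)  [load 11/16]
  3 → cabin 4  [load 15/16]
  9 → cabin 7 (new)  [load 9/16]
7 cabins opened.

7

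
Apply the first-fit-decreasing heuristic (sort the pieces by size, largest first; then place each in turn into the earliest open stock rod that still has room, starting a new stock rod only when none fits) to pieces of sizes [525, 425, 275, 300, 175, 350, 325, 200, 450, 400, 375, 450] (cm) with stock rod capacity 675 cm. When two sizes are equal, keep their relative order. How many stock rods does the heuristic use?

7

Sorted descending: 525, 450, 450, 425, 400, 375, 350, 325, 300, 275, 200, 175.
  525 → stock rod 1 (new)  [load 525/675]
  450 → stock rod 2 (new)  [load 450/675]
  450 → stock rod 3 (new)  [load 450/675]
  425 → stock rod 4 (new)  [load 425/675]
  400 → stock rod 5 (new)  [load 400/675]
  375 → stock rod 6 (new)  [load 375/675]
  350 → stock rod 7 (new)  [load 350/675]
  325 → stock rod 7  [load 675/675]
  300 → stock rod 6  [load 675/675]
  275 → stock rod 5  [load 675/675]
  200 → stock rod 2  [load 650/675]
  175 → stock rod 3  [load 625/675]
7 stock rods opened.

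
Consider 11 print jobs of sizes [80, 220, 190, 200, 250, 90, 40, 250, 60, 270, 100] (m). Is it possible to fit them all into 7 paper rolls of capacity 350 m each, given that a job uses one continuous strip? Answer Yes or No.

A valid assignment using 6 paper rolls:
  roll 1: 270 + 80 = 350
  roll 2: 250 + 100 = 350
  roll 3: 250 + 90 = 340
  roll 4: 220 + 60 + 40 = 320
  roll 5: 200 = 200
  roll 6: 190 = 190
That uses only 6 ≤ 7, so 7 paper rolls are enough.

Yes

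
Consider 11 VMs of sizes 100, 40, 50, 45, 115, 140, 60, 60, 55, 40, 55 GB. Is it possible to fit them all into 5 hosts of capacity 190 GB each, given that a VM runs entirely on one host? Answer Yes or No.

Yes

A valid assignment using 5 hosts:
  host 1: 140 + 50 = 190
  host 2: 115 + 60 = 175
  host 3: 100 + 60 = 160
  host 4: 55 + 55 + 45 = 155
  host 5: 40 + 40 = 80
Every load is within 190 GB, so 5 hosts suffice.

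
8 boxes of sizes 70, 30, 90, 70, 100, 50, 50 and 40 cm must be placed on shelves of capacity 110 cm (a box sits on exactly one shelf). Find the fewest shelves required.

5

Total = 100 + 90 + 70 + 70 + 50 + 50 + 40 + 30 = 500 cm.
Lower bound: ⌈500/110⌉ = 5 shelves.
A packing using 5 shelves:
  shelf 1: 100 = 100
  shelf 2: 90 = 90
  shelf 3: 70 + 40 = 110
  shelf 4: 70 + 30 = 100
  shelf 5: 50 + 50 = 100
This matches the lower bound, so 5 is optimal.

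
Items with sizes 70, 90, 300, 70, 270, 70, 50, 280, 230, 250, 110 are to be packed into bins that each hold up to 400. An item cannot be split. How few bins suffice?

5

Total = 300 + 280 + 270 + 250 + 230 + 110 + 90 + 70 + 70 + 70 + 50 = 1790.
Lower bound: ⌈1790/400⌉ = 5 bins.
A packing using 5 bins:
  bin 1: 300 + 90 = 390
  bin 2: 280 + 110 = 390
  bin 3: 270 + 70 + 50 = 390
  bin 4: 250 + 70 + 70 = 390
  bin 5: 230 = 230
This matches the lower bound, so 5 is optimal.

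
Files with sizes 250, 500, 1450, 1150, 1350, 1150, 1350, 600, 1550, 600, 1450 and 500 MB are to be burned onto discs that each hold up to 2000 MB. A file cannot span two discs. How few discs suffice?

Total = 1550 + 1450 + 1450 + 1350 + 1350 + 1150 + 1150 + 600 + 600 + 500 + 500 + 250 = 11900 MB.
Lower bound: ⌈11900/2000⌉ = 6 discs.
Also, 7 files each exceed 1000 MB, and no two of those can share a disc, so at least 7 discs are needed.
A packing using 7 discs:
  disc 1: 1550 + 250 = 1800
  disc 2: 1450 + 500 = 1950
  disc 3: 1450 + 500 = 1950
  disc 4: 1350 + 600 = 1950
  disc 5: 1350 + 600 = 1950
  disc 6: 1150 = 1150
  disc 7: 1150 = 1150
This matches the lower bound, so 7 is optimal.

7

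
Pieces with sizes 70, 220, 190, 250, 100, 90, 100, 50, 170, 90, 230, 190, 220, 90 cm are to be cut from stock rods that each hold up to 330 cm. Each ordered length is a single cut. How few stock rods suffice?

Total = 250 + 230 + 220 + 220 + 190 + 190 + 170 + 100 + 100 + 90 + 90 + 90 + 70 + 50 = 2060 cm.
Lower bound: ⌈2060/330⌉ = 7 stock rods.
A packing using 7 stock rods:
  stock rod 1: 250 + 70 = 320
  stock rod 2: 230 + 100 = 330
  stock rod 3: 220 + 100 = 320
  stock rod 4: 220 + 90 = 310
  stock rod 5: 190 + 90 + 50 = 330
  stock rod 6: 190 + 90 = 280
  stock rod 7: 170 = 170
This matches the lower bound, so 7 is optimal.

7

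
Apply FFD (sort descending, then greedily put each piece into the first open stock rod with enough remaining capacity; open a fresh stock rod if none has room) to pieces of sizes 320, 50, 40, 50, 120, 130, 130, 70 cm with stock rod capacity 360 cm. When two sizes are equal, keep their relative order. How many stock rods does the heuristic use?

Sorted descending: 320, 130, 130, 120, 70, 50, 50, 40.
  320 → stock rod 1 (new)  [load 320/360]
  130 → stock rod 2 (new)  [load 130/360]
  130 → stock rod 2  [load 260/360]
  120 → stock rod 3 (new)  [load 120/360]
  70 → stock rod 2  [load 330/360]
  50 → stock rod 3  [load 170/360]
  50 → stock rod 3  [load 220/360]
  40 → stock rod 1  [load 360/360]
3 stock rods opened.

3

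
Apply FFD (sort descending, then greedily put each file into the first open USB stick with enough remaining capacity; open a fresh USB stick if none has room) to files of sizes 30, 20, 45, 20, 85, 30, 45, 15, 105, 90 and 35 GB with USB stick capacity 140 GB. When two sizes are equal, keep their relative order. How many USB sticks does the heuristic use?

Sorted descending: 105, 90, 85, 45, 45, 35, 30, 30, 20, 20, 15.
  105 → USB stick 1 (new)  [load 105/140]
  90 → USB stick 2 (new)  [load 90/140]
  85 → USB stick 3 (new)  [load 85/140]
  45 → USB stick 2  [load 135/140]
  45 → USB stick 3  [load 130/140]
  35 → USB stick 1  [load 140/140]
  30 → USB stick 4 (new)  [load 30/140]
  30 → USB stick 4  [load 60/140]
  20 → USB stick 4  [load 80/140]
  20 → USB stick 4  [load 100/140]
  15 → USB stick 4  [load 115/140]
4 USB sticks opened.

4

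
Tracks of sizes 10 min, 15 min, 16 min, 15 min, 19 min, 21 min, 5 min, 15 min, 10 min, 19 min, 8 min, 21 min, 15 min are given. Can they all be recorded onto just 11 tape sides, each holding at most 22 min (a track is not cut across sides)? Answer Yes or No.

Yes

A valid assignment using 11 tape sides:
  side 1: 21 = 21
  side 2: 21 = 21
  side 3: 19 = 19
  side 4: 19 = 19
  side 5: 16 + 5 = 21
  side 6: 15 = 15
  side 7: 15 = 15
  side 8: 15 = 15
  side 9: 15 = 15
  side 10: 10 + 10 = 20
  side 11: 8 = 8
Every load is within 22 min, so 11 tape sides suffice.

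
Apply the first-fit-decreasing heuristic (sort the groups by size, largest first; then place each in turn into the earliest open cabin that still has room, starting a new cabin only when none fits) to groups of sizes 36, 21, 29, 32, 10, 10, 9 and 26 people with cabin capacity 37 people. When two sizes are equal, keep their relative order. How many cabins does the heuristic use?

6

Sorted descending: 36, 32, 29, 26, 21, 10, 10, 9.
  36 → cabin 1 (new)  [load 36/37]
  32 → cabin 2 (new)  [load 32/37]
  29 → cabin 3 (new)  [load 29/37]
  26 → cabin 4 (new)  [load 26/37]
  21 → cabin 5 (new)  [load 21/37]
  10 → cabin 4  [load 36/37]
  10 → cabin 5  [load 31/37]
  9 → cabin 6 (new)  [load 9/37]
6 cabins opened.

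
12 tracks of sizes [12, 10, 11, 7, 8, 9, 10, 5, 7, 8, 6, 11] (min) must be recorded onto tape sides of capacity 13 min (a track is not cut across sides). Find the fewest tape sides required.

10

Total = 12 + 11 + 11 + 10 + 10 + 9 + 8 + 8 + 7 + 7 + 6 + 5 = 104 min.
Lower bound: ⌈104/13⌉ = 8 tape sides.
Also, 10 tracks each exceed 13/2 min, and no two of those can share a side, so at least 10 tape sides are needed.
A packing using 10 tape sides:
  side 1: 12 = 12
  side 2: 11 = 11
  side 3: 11 = 11
  side 4: 10 = 10
  side 5: 10 = 10
  side 6: 9 = 9
  side 7: 8 + 5 = 13
  side 8: 8 = 8
  side 9: 7 + 6 = 13
  side 10: 7 = 7
This matches the lower bound, so 10 is optimal.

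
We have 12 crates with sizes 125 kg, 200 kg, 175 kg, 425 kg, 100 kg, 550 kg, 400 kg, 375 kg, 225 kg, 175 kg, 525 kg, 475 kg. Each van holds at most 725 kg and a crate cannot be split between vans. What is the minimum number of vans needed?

Total = 550 + 525 + 475 + 425 + 400 + 375 + 225 + 200 + 175 + 175 + 125 + 100 = 3750 kg.
Lower bound: ⌈3750/725⌉ = 6 vans.
A packing using 6 vans:
  van 1: 550 + 175 = 725
  van 2: 525 + 200 = 725
  van 3: 475 + 225 = 700
  van 4: 425 + 175 + 125 = 725
  van 5: 400 + 100 = 500
  van 6: 375 = 375
This matches the lower bound, so 6 is optimal.

6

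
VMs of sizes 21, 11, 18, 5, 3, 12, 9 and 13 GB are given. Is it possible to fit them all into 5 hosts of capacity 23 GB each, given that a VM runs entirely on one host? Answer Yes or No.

A valid assignment using 5 hosts:
  host 1: 21 = 21
  host 2: 18 + 5 = 23
  host 3: 13 + 9 = 22
  host 4: 12 + 11 = 23
  host 5: 3 = 3
Every load is within 23 GB, so 5 hosts suffice.

Yes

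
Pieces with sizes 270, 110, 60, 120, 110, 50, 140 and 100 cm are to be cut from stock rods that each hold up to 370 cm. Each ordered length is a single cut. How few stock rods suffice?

Total = 270 + 140 + 120 + 110 + 110 + 100 + 60 + 50 = 960 cm.
Lower bound: ⌈960/370⌉ = 3 stock rods.
A packing using 3 stock rods:
  stock rod 1: 270 + 100 = 370
  stock rod 2: 140 + 120 + 110 = 370
  stock rod 3: 110 + 60 + 50 = 220
This matches the lower bound, so 3 is optimal.

3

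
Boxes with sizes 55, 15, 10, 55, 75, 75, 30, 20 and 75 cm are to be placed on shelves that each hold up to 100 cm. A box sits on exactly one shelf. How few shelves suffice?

5

Total = 75 + 75 + 75 + 55 + 55 + 30 + 20 + 15 + 10 = 410 cm.
Lower bound: ⌈410/100⌉ = 5 shelves.
A packing using 5 shelves:
  shelf 1: 75 + 20 = 95
  shelf 2: 75 + 15 + 10 = 100
  shelf 3: 75 = 75
  shelf 4: 55 + 30 = 85
  shelf 5: 55 = 55
This matches the lower bound, so 5 is optimal.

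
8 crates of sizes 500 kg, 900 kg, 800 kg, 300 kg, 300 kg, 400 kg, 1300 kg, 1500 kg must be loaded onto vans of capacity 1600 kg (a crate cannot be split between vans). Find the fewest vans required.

4

Total = 1500 + 1300 + 900 + 800 + 500 + 400 + 300 + 300 = 6000 kg.
Lower bound: ⌈6000/1600⌉ = 4 vans.
A packing using 4 vans:
  van 1: 1500 = 1500
  van 2: 1300 + 300 = 1600
  van 3: 900 + 500 = 1400
  van 4: 800 + 400 + 300 = 1500
This matches the lower bound, so 4 is optimal.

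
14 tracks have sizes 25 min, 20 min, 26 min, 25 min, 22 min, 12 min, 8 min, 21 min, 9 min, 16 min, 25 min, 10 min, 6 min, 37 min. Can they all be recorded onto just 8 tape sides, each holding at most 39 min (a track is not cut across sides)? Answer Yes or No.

Yes

A valid assignment using 8 tape sides:
  side 1: 37 = 37
  side 2: 26 + 12 = 38
  side 3: 25 + 10 = 35
  side 4: 25 + 9 = 34
  side 5: 25 + 8 + 6 = 39
  side 6: 22 + 16 = 38
  side 7: 21 = 21
  side 8: 20 = 20
Every load is within 39 min, so 8 tape sides suffice.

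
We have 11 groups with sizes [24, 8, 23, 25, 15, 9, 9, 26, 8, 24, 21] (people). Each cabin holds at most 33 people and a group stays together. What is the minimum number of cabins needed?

7

Total = 26 + 25 + 24 + 24 + 23 + 21 + 15 + 9 + 9 + 8 + 8 = 192 people.
Lower bound: ⌈192/33⌉ = 6 cabins.
A packing using 7 cabins:
  cabin 1: 26 = 26
  cabin 2: 25 + 8 = 33
  cabin 3: 24 + 9 = 33
  cabin 4: 24 + 9 = 33
  cabin 5: 23 + 8 = 31
  cabin 6: 21 = 21
  cabin 7: 15 = 15
No arrangement into 6 cabins stays within capacity, so 7 is optimal.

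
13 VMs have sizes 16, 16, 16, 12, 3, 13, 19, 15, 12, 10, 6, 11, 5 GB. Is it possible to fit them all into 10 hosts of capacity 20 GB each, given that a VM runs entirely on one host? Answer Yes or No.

Yes

A valid assignment using 10 hosts:
  host 1: 19 = 19
  host 2: 16 + 3 = 19
  host 3: 16 = 16
  host 4: 16 = 16
  host 5: 15 + 5 = 20
  host 6: 13 + 6 = 19
  host 7: 12 = 12
  host 8: 12 = 12
  host 9: 11 = 11
  host 10: 10 = 10
Every load is within 20 GB, so 10 hosts suffice.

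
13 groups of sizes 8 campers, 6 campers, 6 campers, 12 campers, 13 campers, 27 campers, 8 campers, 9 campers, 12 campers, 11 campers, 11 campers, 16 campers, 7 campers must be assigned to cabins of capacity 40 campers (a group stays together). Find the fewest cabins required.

Total = 27 + 16 + 13 + 12 + 12 + 11 + 11 + 9 + 8 + 8 + 7 + 6 + 6 = 146 campers.
Lower bound: ⌈146/40⌉ = 4 cabins.
A packing using 4 cabins:
  cabin 1: 27 + 13 = 40
  cabin 2: 16 + 12 + 12 = 40
  cabin 3: 11 + 11 + 9 + 8 = 39
  cabin 4: 8 + 7 + 6 + 6 = 27
This matches the lower bound, so 4 is optimal.

4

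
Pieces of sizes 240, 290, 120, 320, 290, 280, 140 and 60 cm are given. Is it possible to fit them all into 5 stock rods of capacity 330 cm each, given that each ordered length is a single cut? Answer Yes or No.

Total = 1740 cm; ⌈1740/330⌉ = 6.
At least 6 stock rods are required, but only 5 are allowed.

No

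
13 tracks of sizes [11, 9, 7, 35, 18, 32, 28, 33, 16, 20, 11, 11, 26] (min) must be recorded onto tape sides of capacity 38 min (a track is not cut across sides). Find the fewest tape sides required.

Total = 35 + 33 + 32 + 28 + 26 + 20 + 18 + 16 + 11 + 11 + 11 + 9 + 7 = 257 min.
Lower bound: ⌈257/38⌉ = 7 tape sides.
A packing using 8 tape sides:
  side 1: 35 = 35
  side 2: 33 = 33
  side 3: 32 = 32
  side 4: 28 + 9 = 37
  side 5: 26 + 11 = 37
  side 6: 20 + 18 = 38
  side 7: 16 + 11 + 11 = 38
  side 8: 7 = 7
No arrangement into 7 tape sides stays within capacity, so 8 is optimal.

8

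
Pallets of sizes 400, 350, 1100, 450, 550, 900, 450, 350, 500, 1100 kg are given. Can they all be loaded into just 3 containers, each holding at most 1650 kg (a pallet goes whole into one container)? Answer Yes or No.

No

Total = 6150 kg; ⌈6150/1650⌉ = 4.
At least 4 containers are required, but only 3 are allowed.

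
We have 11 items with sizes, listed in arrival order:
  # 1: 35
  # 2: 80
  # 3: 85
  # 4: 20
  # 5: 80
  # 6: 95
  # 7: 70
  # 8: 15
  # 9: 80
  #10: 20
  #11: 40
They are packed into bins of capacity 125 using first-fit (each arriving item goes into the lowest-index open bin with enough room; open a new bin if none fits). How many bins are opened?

6

  35 → bin 1 (new)  [load 35/125]
  80 → bin 1  [load 115/125]
  85 → bin 2 (new)  [load 85/125]
  20 → bin 2  [load 105/125]
  80 → bin 3 (new)  [load 80/125]
  95 → bin 4 (new)  [load 95/125]
  70 → bin 5 (new)  [load 70/125]
  15 → bin 2  [load 120/125]
  80 → bin 6 (new)  [load 80/125]
  20 → bin 3  [load 100/125]
  40 → bin 5  [load 110/125]
6 bins opened.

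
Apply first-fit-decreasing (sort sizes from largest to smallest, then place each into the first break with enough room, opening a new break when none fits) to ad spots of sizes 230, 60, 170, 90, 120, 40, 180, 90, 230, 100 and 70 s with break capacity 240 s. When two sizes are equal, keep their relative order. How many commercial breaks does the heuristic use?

Sorted descending: 230, 230, 180, 170, 120, 100, 90, 90, 70, 60, 40.
  230 → break 1 (new)  [load 230/240]
  230 → break 2 (new)  [load 230/240]
  180 → break 3 (new)  [load 180/240]
  170 → break 4 (new)  [load 170/240]
  120 → break 5 (new)  [load 120/240]
  100 → break 5  [load 220/240]
  90 → break 6 (new)  [load 90/240]
  90 → break 6  [load 180/240]
  70 → break 4  [load 240/240]
  60 → break 3  [load 240/240]
  40 → break 6  [load 220/240]
6 commercial breaks opened.

6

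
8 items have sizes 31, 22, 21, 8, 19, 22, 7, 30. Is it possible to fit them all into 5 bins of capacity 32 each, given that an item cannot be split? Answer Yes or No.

Total = 160; ⌈160/32⌉ = 5.
6 items each exceed half the capacity and cannot share a bin, forcing at least 6 bins.
At least 6 bins are required, but only 5 are allowed.

No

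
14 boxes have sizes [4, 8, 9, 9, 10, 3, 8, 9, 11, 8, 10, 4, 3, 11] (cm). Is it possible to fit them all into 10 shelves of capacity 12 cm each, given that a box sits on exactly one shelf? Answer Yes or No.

Yes

A valid assignment using 10 shelves:
  shelf 1: 11 = 11
  shelf 2: 11 = 11
  shelf 3: 10 = 10
  shelf 4: 10 = 10
  shelf 5: 9 + 3 = 12
  shelf 6: 9 + 3 = 12
  shelf 7: 9 = 9
  shelf 8: 8 + 4 = 12
  shelf 9: 8 + 4 = 12
  shelf 10: 8 = 8
Every load is within 12 cm, so 10 shelves suffice.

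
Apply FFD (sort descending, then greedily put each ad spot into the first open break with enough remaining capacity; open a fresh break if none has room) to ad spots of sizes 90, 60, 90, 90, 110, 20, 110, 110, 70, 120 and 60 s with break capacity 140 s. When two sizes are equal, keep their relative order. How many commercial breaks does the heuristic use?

Sorted descending: 120, 110, 110, 110, 90, 90, 90, 70, 60, 60, 20.
  120 → break 1 (new)  [load 120/140]
  110 → break 2 (new)  [load 110/140]
  110 → break 3 (new)  [load 110/140]
  110 → break 4 (new)  [load 110/140]
  90 → break 5 (new)  [load 90/140]
  90 → break 6 (new)  [load 90/140]
  90 → break 7 (new)  [load 90/140]
  70 → break 8 (new)  [load 70/140]
  60 → break 8  [load 130/140]
  60 → break 9 (new)  [load 60/140]
  20 → break 1  [load 140/140]
9 commercial breaks opened.

9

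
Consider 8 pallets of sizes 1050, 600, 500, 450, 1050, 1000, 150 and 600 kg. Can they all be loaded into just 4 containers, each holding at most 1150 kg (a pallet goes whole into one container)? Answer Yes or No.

No

Total = 5400 kg; ⌈5400/1150⌉ = 5.
At least 5 containers are required, but only 4 are allowed.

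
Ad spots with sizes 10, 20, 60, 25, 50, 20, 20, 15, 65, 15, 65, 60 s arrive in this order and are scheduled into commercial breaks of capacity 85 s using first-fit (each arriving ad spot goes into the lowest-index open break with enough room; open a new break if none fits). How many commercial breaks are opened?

6

  10 → break 1 (new)  [load 10/85]
  20 → break 1  [load 30/85]
  60 → break 2 (new)  [load 60/85]
  25 → break 1  [load 55/85]
  50 → break 3 (new)  [load 50/85]
  20 → break 1  [load 75/85]
  20 → break 2  [load 80/85]
  15 → break 3  [load 65/85]
  65 → break 4 (new)  [load 65/85]
  15 → break 3  [load 80/85]
  65 → break 5 (new)  [load 65/85]
  60 → break 6 (new)  [load 60/85]
6 commercial breaks opened.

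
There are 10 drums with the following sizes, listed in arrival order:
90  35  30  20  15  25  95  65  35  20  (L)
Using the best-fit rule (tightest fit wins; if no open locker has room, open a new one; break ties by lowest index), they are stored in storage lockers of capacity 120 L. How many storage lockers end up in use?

  90 → locker 1 (new)  [load 90/120]
  35 → locker 2 (new)  [load 35/120]
  30 → locker 1  [load 120/120]
  20 → locker 2  [load 55/120]
  15 → locker 2  [load 70/120]
  25 → locker 2  [load 95/120]
  95 → locker 3 (new)  [load 95/120]
  65 → locker 4 (new)  [load 65/120]
  35 → locker 4  [load 100/120]
  20 → locker 4  [load 120/120]
4 storage lockers opened.

4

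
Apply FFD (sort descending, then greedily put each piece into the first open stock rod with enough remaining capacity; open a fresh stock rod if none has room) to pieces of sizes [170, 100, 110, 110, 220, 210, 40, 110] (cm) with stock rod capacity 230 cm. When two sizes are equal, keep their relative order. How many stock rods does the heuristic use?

5

Sorted descending: 220, 210, 170, 110, 110, 110, 100, 40.
  220 → stock rod 1 (new)  [load 220/230]
  210 → stock rod 2 (new)  [load 210/230]
  170 → stock rod 3 (new)  [load 170/230]
  110 → stock rod 4 (new)  [load 110/230]
  110 → stock rod 4  [load 220/230]
  110 → stock rod 5 (new)  [load 110/230]
  100 → stock rod 5  [load 210/230]
  40 → stock rod 3  [load 210/230]
5 stock rods opened.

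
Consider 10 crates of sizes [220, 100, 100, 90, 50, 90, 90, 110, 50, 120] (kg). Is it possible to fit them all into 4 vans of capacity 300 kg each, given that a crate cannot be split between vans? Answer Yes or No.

Yes

A valid assignment using 4 vans:
  van 1: 220 + 50 = 270
  van 2: 120 + 110 + 50 = 280
  van 3: 100 + 100 + 90 = 290
  van 4: 90 + 90 = 180
Every load is within 300 kg, so 4 vans suffice.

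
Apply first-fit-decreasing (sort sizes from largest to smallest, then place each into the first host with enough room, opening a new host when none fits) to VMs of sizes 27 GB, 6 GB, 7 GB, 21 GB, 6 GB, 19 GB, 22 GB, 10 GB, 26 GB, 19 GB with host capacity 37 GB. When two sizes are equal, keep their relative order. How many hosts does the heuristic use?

6

Sorted descending: 27, 26, 22, 21, 19, 19, 10, 7, 6, 6.
  27 → host 1 (new)  [load 27/37]
  26 → host 2 (new)  [load 26/37]
  22 → host 3 (new)  [load 22/37]
  21 → host 4 (new)  [load 21/37]
  19 → host 5 (new)  [load 19/37]
  19 → host 6 (new)  [load 19/37]
  10 → host 1  [load 37/37]
  7 → host 2  [load 33/37]
  6 → host 3  [load 28/37]
  6 → host 3  [load 34/37]
6 hosts opened.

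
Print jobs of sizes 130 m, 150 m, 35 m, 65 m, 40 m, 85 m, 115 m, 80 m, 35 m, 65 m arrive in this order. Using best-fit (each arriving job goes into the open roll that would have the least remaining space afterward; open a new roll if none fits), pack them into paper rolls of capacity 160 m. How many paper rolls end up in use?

6

  130 → roll 1 (new)  [load 130/160]
  150 → roll 2 (new)  [load 150/160]
  35 → roll 3 (new)  [load 35/160]
  65 → roll 3  [load 100/160]
  40 → roll 3  [load 140/160]
  85 → roll 4 (new)  [load 85/160]
  115 → roll 5 (new)  [load 115/160]
  80 → roll 6 (new)  [load 80/160]
  35 → roll 5  [load 150/160]
  65 → roll 4  [load 150/160]
6 paper rolls opened.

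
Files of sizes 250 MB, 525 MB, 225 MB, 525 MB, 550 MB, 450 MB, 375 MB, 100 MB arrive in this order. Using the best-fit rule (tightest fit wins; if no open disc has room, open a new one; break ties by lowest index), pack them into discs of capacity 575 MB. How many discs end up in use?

  250 → disc 1 (new)  [load 250/575]
  525 → disc 2 (new)  [load 525/575]
  225 → disc 1  [load 475/575]
  525 → disc 3 (new)  [load 525/575]
  550 → disc 4 (new)  [load 550/575]
  450 → disc 5 (new)  [load 450/575]
  375 → disc 6 (new)  [load 375/575]
  100 → disc 1  [load 575/575]
6 discs opened.

6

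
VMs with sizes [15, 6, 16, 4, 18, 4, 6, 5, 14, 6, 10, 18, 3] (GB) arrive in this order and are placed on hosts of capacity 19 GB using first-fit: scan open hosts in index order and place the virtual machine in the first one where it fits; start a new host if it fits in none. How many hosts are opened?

7

  15 → host 1 (new)  [load 15/19]
  6 → host 2 (new)  [load 6/19]
  16 → host 3 (new)  [load 16/19]
  4 → host 1  [load 19/19]
  18 → host 4 (new)  [load 18/19]
  4 → host 2  [load 10/19]
  6 → host 2  [load 16/19]
  5 → host 5 (new)  [load 5/19]
  14 → host 5  [load 19/19]
  6 → host 6 (new)  [load 6/19]
  10 → host 6  [load 16/19]
  18 → host 7 (new)  [load 18/19]
  3 → host 2  [load 19/19]
7 hosts opened.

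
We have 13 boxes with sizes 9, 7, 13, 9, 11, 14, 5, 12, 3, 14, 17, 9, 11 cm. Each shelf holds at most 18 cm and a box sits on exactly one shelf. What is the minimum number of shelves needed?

9

Total = 17 + 14 + 14 + 13 + 12 + 11 + 11 + 9 + 9 + 9 + 7 + 5 + 3 = 134 cm.
Lower bound: ⌈134/18⌉ = 8 shelves.
A packing using 9 shelves:
  shelf 1: 17 = 17
  shelf 2: 14 + 3 = 17
  shelf 3: 14 = 14
  shelf 4: 13 + 5 = 18
  shelf 5: 12 = 12
  shelf 6: 11 + 7 = 18
  shelf 7: 11 = 11
  shelf 8: 9 + 9 = 18
  shelf 9: 9 = 9
No arrangement into 8 shelves stays within capacity, so 9 is optimal.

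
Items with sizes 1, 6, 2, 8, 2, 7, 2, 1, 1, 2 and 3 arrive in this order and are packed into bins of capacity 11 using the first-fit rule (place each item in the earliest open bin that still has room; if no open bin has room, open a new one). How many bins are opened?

4

  1 → bin 1 (new)  [load 1/11]
  6 → bin 1  [load 7/11]
  2 → bin 1  [load 9/11]
  8 → bin 2 (new)  [load 8/11]
  2 → bin 1  [load 11/11]
  7 → bin 3 (new)  [load 7/11]
  2 → bin 2  [load 10/11]
  1 → bin 2  [load 11/11]
  1 → bin 3  [load 8/11]
  2 → bin 3  [load 10/11]
  3 → bin 4 (new)  [load 3/11]
4 bins opened.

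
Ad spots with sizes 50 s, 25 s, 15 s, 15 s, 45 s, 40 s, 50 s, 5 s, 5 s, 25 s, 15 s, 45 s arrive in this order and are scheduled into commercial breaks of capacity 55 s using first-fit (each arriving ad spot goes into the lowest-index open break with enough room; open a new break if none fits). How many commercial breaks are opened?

7

  50 → break 1 (new)  [load 50/55]
  25 → break 2 (new)  [load 25/55]
  15 → break 2  [load 40/55]
  15 → break 2  [load 55/55]
  45 → break 3 (new)  [load 45/55]
  40 → break 4 (new)  [load 40/55]
  50 → break 5 (new)  [load 50/55]
  5 → break 1  [load 55/55]
  5 → break 3  [load 50/55]
  25 → break 6 (new)  [load 25/55]
  15 → break 4  [load 55/55]
  45 → break 7 (new)  [load 45/55]
7 commercial breaks opened.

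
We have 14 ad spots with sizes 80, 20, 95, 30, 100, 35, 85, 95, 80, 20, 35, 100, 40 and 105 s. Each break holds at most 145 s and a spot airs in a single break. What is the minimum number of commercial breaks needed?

Total = 105 + 100 + 100 + 95 + 95 + 85 + 80 + 80 + 40 + 35 + 35 + 30 + 20 + 20 = 920 s.
Lower bound: ⌈920/145⌉ = 7 commercial breaks.
Also, 8 ad spots each exceed 145/2 s, and no two of those can share a break, so at least 8 commercial breaks are needed.
A packing using 8 commercial breaks:
  break 1: 105 + 40 = 145
  break 2: 100 + 35 = 135
  break 3: 100 + 35 = 135
  break 4: 95 + 30 + 20 = 145
  break 5: 95 + 20 = 115
  break 6: 85 = 85
  break 7: 80 = 80
  break 8: 80 = 80
This matches the lower bound, so 8 is optimal.

8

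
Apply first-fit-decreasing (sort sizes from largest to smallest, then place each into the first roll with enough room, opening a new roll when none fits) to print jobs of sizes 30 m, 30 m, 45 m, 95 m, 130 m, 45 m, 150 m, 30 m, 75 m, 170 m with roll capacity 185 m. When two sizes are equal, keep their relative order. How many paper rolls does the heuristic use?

5

Sorted descending: 170, 150, 130, 95, 75, 45, 45, 30, 30, 30.
  170 → roll 1 (new)  [load 170/185]
  150 → roll 2 (new)  [load 150/185]
  130 → roll 3 (new)  [load 130/185]
  95 → roll 4 (new)  [load 95/185]
  75 → roll 4  [load 170/185]
  45 → roll 3  [load 175/185]
  45 → roll 5 (new)  [load 45/185]
  30 → roll 2  [load 180/185]
  30 → roll 5  [load 75/185]
  30 → roll 5  [load 105/185]
5 paper rolls opened.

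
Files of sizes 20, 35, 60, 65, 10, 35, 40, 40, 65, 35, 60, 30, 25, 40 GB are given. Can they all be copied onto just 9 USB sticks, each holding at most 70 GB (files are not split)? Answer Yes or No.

A valid assignment using 9 USB sticks:
  USB stick 1: 65 = 65
  USB stick 2: 65 = 65
  USB stick 3: 60 + 10 = 70
  USB stick 4: 60 = 60
  USB stick 5: 40 + 30 = 70
  USB stick 6: 40 + 25 = 65
  USB stick 7: 40 + 20 = 60
  USB stick 8: 35 + 35 = 70
  USB stick 9: 35 = 35
Every load is within 70 GB, so 9 USB sticks suffice.

Yes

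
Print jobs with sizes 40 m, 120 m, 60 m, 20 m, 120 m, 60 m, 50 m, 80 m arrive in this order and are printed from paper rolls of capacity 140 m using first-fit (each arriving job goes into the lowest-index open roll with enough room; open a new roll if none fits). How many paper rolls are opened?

  40 → roll 1 (new)  [load 40/140]
  120 → roll 2 (new)  [load 120/140]
  60 → roll 1  [load 100/140]
  20 → roll 1  [load 120/140]
  120 → roll 3 (new)  [load 120/140]
  60 → roll 4 (new)  [load 60/140]
  50 → roll 4  [load 110/140]
  80 → roll 5 (new)  [load 80/140]
5 paper rolls opened.

5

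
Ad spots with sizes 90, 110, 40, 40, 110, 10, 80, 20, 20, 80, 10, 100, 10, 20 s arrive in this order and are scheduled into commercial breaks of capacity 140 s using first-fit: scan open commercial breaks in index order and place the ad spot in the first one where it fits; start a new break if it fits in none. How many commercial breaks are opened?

6

  90 → break 1 (new)  [load 90/140]
  110 → break 2 (new)  [load 110/140]
  40 → break 1  [load 130/140]
  40 → break 3 (new)  [load 40/140]
  110 → break 4 (new)  [load 110/140]
  10 → break 1  [load 140/140]
  80 → break 3  [load 120/140]
  20 → break 2  [load 130/140]
  20 → break 3  [load 140/140]
  80 → break 5 (new)  [load 80/140]
  10 → break 2  [load 140/140]
  100 → break 6 (new)  [load 100/140]
  10 → break 4  [load 120/140]
  20 → break 4  [load 140/140]
6 commercial breaks opened.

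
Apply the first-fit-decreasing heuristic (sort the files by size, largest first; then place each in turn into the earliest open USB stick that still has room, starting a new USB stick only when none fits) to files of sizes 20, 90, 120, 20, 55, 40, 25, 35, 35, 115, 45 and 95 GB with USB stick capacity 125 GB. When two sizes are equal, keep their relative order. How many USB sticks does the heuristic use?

6

Sorted descending: 120, 115, 95, 90, 55, 45, 40, 35, 35, 25, 20, 20.
  120 → USB stick 1 (new)  [load 120/125]
  115 → USB stick 2 (new)  [load 115/125]
  95 → USB stick 3 (new)  [load 95/125]
  90 → USB stick 4 (new)  [load 90/125]
  55 → USB stick 5 (new)  [load 55/125]
  45 → USB stick 5  [load 100/125]
  40 → USB stick 6 (new)  [load 40/125]
  35 → USB stick 4  [load 125/125]
  35 → USB stick 6  [load 75/125]
  25 → USB stick 3  [load 120/125]
  20 → USB stick 5  [load 120/125]
  20 → USB stick 6  [load 95/125]
6 USB sticks opened.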